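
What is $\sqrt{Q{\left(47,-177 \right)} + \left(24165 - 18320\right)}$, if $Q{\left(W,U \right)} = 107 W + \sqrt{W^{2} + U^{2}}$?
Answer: $\sqrt{10874 + \sqrt{33538}} \approx 105.15$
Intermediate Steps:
$Q{\left(W,U \right)} = \sqrt{U^{2} + W^{2}} + 107 W$ ($Q{\left(W,U \right)} = 107 W + \sqrt{U^{2} + W^{2}} = \sqrt{U^{2} + W^{2}} + 107 W$)
$\sqrt{Q{\left(47,-177 \right)} + \left(24165 - 18320\right)} = \sqrt{\left(\sqrt{\left(-177\right)^{2} + 47^{2}} + 107 \cdot 47\right) + \left(24165 - 18320\right)} = \sqrt{\left(\sqrt{31329 + 2209} + 5029\right) + \left(24165 - 18320\right)} = \sqrt{\left(\sqrt{33538} + 5029\right) + 5845} = \sqrt{\left(5029 + \sqrt{33538}\right) + 5845} = \sqrt{10874 + \sqrt{33538}}$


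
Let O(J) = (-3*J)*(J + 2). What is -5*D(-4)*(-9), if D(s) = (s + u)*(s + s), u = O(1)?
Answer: 4680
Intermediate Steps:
O(J) = -3*J*(2 + J) (O(J) = (-3*J)*(2 + J) = -3*J*(2 + J))
u = -9 (u = -3*1*(2 + 1) = -3*1*3 = -9)
D(s) = 2*s*(-9 + s) (D(s) = (s - 9)*(s + s) = (-9 + s)*(2*s) = 2*s*(-9 + s))
-5*D(-4)*(-9) = -10*(-4)*(-9 - 4)*(-9) = -10*(-4)*(-13)*(-9) = -5*104*(-9) = -520*(-9) = 4680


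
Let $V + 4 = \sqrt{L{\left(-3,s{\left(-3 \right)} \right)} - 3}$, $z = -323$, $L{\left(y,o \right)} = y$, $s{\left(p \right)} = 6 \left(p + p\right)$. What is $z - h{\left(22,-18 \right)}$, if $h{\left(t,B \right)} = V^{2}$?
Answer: $-333 + 8 i \sqrt{6} \approx -333.0 + 19.596 i$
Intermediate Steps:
$s{\left(p \right)} = 12 p$ ($s{\left(p \right)} = 6 \cdot 2 p = 12 p$)
$V = -4 + i \sqrt{6}$ ($V = -4 + \sqrt{-3 - 3} = -4 + \sqrt{-6} = -4 + i \sqrt{6} \approx -4.0 + 2.4495 i$)
$h{\left(t,B \right)} = \left(-4 + i \sqrt{6}\right)^{2}$
$z - h{\left(22,-18 \right)} = -323 - \left(4 - i \sqrt{6}\right)^{2}$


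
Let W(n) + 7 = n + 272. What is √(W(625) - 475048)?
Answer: I*√474158 ≈ 688.59*I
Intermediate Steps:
W(n) = 265 + n (W(n) = -7 + (n + 272) = -7 + (272 + n) = 265 + n)
√(W(625) - 475048) = √((265 + 625) - 475048) = √(890 - 475048) = √(-474158) = I*√474158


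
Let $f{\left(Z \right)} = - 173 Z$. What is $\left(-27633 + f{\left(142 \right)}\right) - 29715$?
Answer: $-81914$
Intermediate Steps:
$\left(-27633 + f{\left(142 \right)}\right) - 29715 = \left(-27633 - 24566\right) - 29715 = -52199 - 29715 = -81914$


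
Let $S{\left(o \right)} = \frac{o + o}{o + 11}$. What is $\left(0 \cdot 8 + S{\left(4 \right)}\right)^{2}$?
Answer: $\frac{64}{225} \approx 0.28444$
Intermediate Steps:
$S{\left(o \right)} = \frac{2 o}{11 + o}$
$\left(0 \cdot 8 + S{\left(4 \right)}\right)^{2} = \left(0 \cdot 8 + 2 \cdot 4 \frac{1}{11 + 4}\right)^{2} = \left(0 + 2 \cdot 4 \cdot \frac{1}{15}\right)^{2} = \left(0 + \frac{8}{15}\right)^{2} = \left(\frac{8}{15}\right)^{2} = \frac{64}{225}$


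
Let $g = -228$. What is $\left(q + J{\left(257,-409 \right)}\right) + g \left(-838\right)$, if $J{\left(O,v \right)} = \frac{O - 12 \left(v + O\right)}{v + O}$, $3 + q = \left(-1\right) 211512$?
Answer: $- \frac{3110633}{152} \approx -20465.0$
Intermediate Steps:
$q = -211515$ ($q = -3 - 211512 = -211515$)
$J{\left(O,v \right)} = \frac{- 12 v - 11 O}{O + v}$ ($J{\left(O,v \right)} = \frac{O - 12 \left(O + v\right)}{O + v} = \frac{O - \left(12 O + 12 v\right)}{O + v} = \frac{- 12 v - 11 O}{O + v}$)
$\left(q + J{\left(257,-409 \right)}\right) + g \left(-838\right) = \left(-211515 + \frac{\left(-12\right) \left(-409\right) - 2827}{257 - 409}\right) - -191064 = \left(-211515 + \frac{4908 - 2827}{-152}\right) + 191064 = \left(-211515 - \frac{2081}{152}\right) + 191064 = - \frac{32152361}{152} + 191064 = - \frac{3110633}{152}$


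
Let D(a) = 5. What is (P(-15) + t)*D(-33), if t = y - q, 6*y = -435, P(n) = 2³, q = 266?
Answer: -3305/2 ≈ -1652.5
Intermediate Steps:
P(n) = 8
y = -145/2 (y = (⅙)*(-435) = -145/2 ≈ -72.500)
t = -677/2 (t = -145/2 - 1*266 = -145/2 - 266 = -677/2 ≈ -338.50)
(P(-15) + t)*D(-33) = (8 - 677/2)*5 = -661/2*5 = -3305/2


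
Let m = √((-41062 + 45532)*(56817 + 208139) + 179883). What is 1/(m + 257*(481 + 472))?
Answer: 244921/58801763038 - 7*√24174147/58801763038 ≈ 3.5799e-6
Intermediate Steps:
m = 7*√24174147 (m = √(4470*264956 + 179883) = √(1184353320 + 179883) = √1184533203 = 7*√24174147 ≈ 34417.)
1/(m + 257*(481 + 472)) = 1/(7*√24174147 + 257*(481 + 472)) = 1/(7*√24174147 + 257*953) = 1/(7*√24174147 + 244921) = 1/(244921 + 7*√24174147)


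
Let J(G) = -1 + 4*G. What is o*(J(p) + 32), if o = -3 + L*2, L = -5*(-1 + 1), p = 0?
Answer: -93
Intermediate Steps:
L = 0 (L = -5*0 = 0)
o = -3 (o = -3 + 0*2 = -3 + 0 = -3)
o*(J(p) + 32) = -3*((-1 + 4*0) + 32) = -3*((-1 + 0) + 32) = -3*(-1 + 32) = -3*31 = -93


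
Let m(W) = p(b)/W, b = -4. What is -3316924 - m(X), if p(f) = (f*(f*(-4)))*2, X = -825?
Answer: -2736462428/825 ≈ -3.3169e+6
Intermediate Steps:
p(f) = -8*f**2 (p(f) = (f*(-4*f))*2 = -4*f**2*2 = -8*f**2)
m(W) = -128/W (m(W) = (-8*(-4)**2)/W = (-8*16)/W = -128/W)
-3316924 - m(X) = -3316924 - (-128)/(-825) = -3316924 - (-128)*(-1)/825 = -3316924 - 1*128/825 = -3316924 - 128/825 = -2736462428/825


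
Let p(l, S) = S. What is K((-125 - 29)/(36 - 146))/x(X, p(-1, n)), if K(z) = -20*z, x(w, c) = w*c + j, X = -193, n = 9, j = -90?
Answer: 4/261 ≈ 0.015326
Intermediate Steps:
x(w, c) = -90 + c*w (x(w, c) = w*c - 90 = c*w - 90 = -90 + c*w)
K((-125 - 29)/(36 - 146))/x(X, p(-1, n)) = (-20*(-125 - 29)/(36 - 146))/(-90 + 9*(-193)) = (-(-3080)/(-110))/(-90 - 1737) = -(-3080)*(-1)/110/(-1827) = -20*7/5*(-1/1827) = -28*(-1/1827) = 4/261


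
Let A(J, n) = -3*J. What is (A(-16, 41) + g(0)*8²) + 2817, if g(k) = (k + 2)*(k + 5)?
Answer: 3505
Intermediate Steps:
g(k) = (2 + k)*(5 + k)
(A(-16, 41) + g(0)*8²) + 2817 = (-3*(-16) + (10 + 0² + 7*0)*8²) + 2817 = (48 + (10 + 0 + 0)*64) + 2817 = (48 + 10*64) + 2817 = (48 + 640) + 2817 = 688 + 2817 = 3505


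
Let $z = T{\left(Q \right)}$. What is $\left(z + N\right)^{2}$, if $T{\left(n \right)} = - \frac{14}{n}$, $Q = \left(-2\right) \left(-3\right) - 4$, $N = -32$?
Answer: $1521$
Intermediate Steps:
$Q = 2$ ($Q = 6 - 4 = 2$)
$z = -7$ ($z = - \frac{14}{2} = \left(-14\right) \frac{1}{2} = -7$)
$\left(z + N\right)^{2} = \left(-7 - 32\right)^{2} = \left(-39\right)^{2} = 1521$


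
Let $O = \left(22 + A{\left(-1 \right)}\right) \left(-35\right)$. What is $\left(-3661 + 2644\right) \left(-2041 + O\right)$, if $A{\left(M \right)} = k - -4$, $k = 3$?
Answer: $3107952$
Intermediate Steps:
$A{\left(M \right)} = 7$ ($A{\left(M \right)} = 3 - -4 = 3 + 4 = 7$)
$O = -1015$ ($O = \left(22 + 7\right) \left(-35\right) = 29 \left(-35\right) = -1015$)
$\left(-3661 + 2644\right) \left(-2041 + O\right) = \left(-3661 + 2644\right) \left(-2041 - 1015\right) = \left(-1017\right) \left(-3056\right) = 3107952$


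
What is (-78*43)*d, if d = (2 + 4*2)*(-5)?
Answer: 167700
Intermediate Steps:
d = -50 (d = (2 + 8)*(-5) = 10*(-5) = -50)
(-78*43)*d = -78*43*(-50) = -3354*(-50) = 167700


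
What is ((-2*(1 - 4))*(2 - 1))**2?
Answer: 36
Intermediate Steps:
((-2*(1 - 4))*(2 - 1))**2 = (-2*(-3)*1)**2 = (6*1)**2 = 6**2 = 36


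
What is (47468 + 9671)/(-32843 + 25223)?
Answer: -57139/7620 ≈ -7.4986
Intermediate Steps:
(47468 + 9671)/(-32843 + 25223) = 57139/(-7620) = 57139*(-1/7620) = -57139/7620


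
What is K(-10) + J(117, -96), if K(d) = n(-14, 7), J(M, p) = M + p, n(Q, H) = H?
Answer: 28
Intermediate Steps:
K(d) = 7
K(-10) + J(117, -96) = 7 + (117 - 96) = 7 + 21 = 28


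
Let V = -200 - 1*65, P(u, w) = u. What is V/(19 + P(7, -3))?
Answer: -265/26 ≈ -10.192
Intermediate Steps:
V = -265 (V = -200 - 65 = -265)
V/(19 + P(7, -3)) = -265/(19 + 7) = -265/26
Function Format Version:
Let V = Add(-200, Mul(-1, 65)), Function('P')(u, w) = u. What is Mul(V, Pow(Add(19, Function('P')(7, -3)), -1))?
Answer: Rational(-265, 26) ≈ -10.192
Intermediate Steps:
V = -265 (V = Add(-200, -65) = -265)
Mul(V, Pow(Add(19, Function('P')(7, -3)), -1)) = Mul(-265, Pow(Add(19, 7), -1)) = Mul(-265, Pow(26, -1)) = Mul(-265, Rational(1, 26)) = Rational(-265, 26)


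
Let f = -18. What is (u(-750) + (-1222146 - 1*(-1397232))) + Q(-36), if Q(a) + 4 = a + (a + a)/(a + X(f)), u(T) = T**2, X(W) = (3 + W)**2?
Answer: 15488458/21 ≈ 7.3755e+5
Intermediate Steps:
Q(a) = -4 + a + 2*a/(225 + a) (Q(a) = -4 + (a + (a + a)/(a + (3 - 18)**2)) = -4 + (a + (2*a)/(a + (-15)**2)) = -4 + (a + (2*a)/(a + 225)) = -4 + (a + (2*a)/(225 + a)) = -4 + (a + 2*a/(225 + a)) = -4 + a + 2*a/(225 + a))
(u(-750) + (-1222146 - 1*(-1397232))) + Q(-36) = ((-750)**2 + (-1222146 - 1*(-1397232))) + (-900 + (-36)**2 + 223*(-36))/(225 - 36) = (562500 + (-1222146 + 1397232)) + (-900 + 1296 - 8028)/189 = (562500 + 175086) + (1/189)*(-7632) = 737586 - 848/21 = 15488458/21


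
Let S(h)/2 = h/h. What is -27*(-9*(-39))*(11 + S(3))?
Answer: -123201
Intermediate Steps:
S(h) = 2 (S(h) = 2*(h/h) = 2*1 = 2)
-27*(-9*(-39))*(11 + S(3)) = -27*(-9*(-39))*(11 + 2) = -9477*13 = -27*4563 = -123201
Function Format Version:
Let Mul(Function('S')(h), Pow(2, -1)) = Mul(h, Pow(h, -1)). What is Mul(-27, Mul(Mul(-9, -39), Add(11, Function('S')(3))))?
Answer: -123201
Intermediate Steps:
Function('S')(h) = 2 (Function('S')(h) = Mul(2, Mul(h, Pow(h, -1))) = Mul(2, 1) = 2)
Mul(-27, Mul(Mul(-9, -39), Add(11, Function('S')(3)))) = Mul(-27, Mul(Mul(-9, -39), Add(11, 2))) = Mul(-27, Mul(351, 13)) = Mul(-27, 4563) = -123201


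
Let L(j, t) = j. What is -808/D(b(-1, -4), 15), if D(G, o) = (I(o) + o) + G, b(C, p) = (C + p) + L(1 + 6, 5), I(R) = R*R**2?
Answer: -101/424 ≈ -0.23821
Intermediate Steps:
I(R) = R**3
b(C, p) = 7 + C + p (b(C, p) = (C + p) + (1 + 6) = (C + p) + 7 = 7 + C + p)
D(G, o) = G + o + o**3 (D(G, o) = (o**3 + o) + G = (o + o**3) + G = G + o + o**3)
-808/D(b(-1, -4), 15) = -808/((7 - 1 - 4) + 15 + 15**3) = -808/(2 + 15 + 3375) = -808/3392 = -808*1/3392 = -101/424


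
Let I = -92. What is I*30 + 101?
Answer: -2659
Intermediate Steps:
I*30 + 101 = -92*30 + 101 = -2760 + 101 = -2659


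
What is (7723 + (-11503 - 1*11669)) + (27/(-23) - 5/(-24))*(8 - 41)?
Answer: -2836753/184 ≈ -15417.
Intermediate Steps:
(7723 + (-11503 - 1*11669)) + (27/(-23) - 5/(-24))*(8 - 41) = (7723 + (-11503 - 11669)) + (27*(-1/23) - 5*(-1/24))*(-33) = (7723 - 23172) + (-27/23 + 5/24)*(-33) = -15449 - 533/552*(-33) = -15449 + 5863/184 = -2836753/184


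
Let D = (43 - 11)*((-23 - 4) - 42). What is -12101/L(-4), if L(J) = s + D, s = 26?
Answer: 12101/2182 ≈ 5.5458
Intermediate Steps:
D = -2208 (D = 32*(-27 - 42) = 32*(-69) = -2208)
L(J) = -2182 (L(J) = 26 - 2208 = -2182)
-12101/L(-4) = -12101/(-2182) = -12101*(-1/2182) = 12101/2182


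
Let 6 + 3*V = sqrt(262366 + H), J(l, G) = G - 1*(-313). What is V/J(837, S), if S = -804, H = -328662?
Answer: 2/491 - 2*I*sqrt(16574)/1473 ≈ 0.0040733 - 0.1748*I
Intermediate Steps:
J(l, G) = 313 + G (J(l, G) = G + 313 = 313 + G)
V = -2 + 2*I*sqrt(16574)/3 (V = -2 + sqrt(262366 - 328662)/3 = -2 + sqrt(-66296)/3 = -2 + (2*I*sqrt(16574))/3 = -2 + 2*I*sqrt(16574)/3 ≈ -2.0 + 85.827*I)
V/J(837, S) = (-2 + 2*I*sqrt(16574)/3)/(313 - 804) = (-2 + 2*I*sqrt(16574)/3)/(-491) = (-2 + 2*I*sqrt(16574)/3)*(-1/491) = 2/491 - 2*I*sqrt(16574)/1473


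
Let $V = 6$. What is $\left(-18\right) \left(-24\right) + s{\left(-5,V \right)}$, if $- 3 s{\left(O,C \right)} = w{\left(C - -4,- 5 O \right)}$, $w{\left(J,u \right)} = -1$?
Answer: $\frac{1297}{3} \approx 432.33$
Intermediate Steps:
$s{\left(O,C \right)} = \frac{1}{3}$ ($s{\left(O,C \right)} = \left(- \frac{1}{3}\right) \left(-1\right) = \frac{1}{3}$)
$\left(-18\right) \left(-24\right) + s{\left(-5,V \right)} = \left(-18\right) \left(-24\right) + \frac{1}{3} = 432 + \frac{1}{3} = \frac{1297}{3}$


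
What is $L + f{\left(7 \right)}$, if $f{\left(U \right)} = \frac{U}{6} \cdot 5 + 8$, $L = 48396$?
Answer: $\frac{290459}{6} \approx 48410.0$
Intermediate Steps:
$f{\left(U \right)} = 8 + \frac{5 U}{6}$ ($f{\left(U \right)} = U \frac{1}{6} \cdot 5 + 8 = \frac{U}{6} \cdot 5 + 8 = \frac{5 U}{6} + 8 = 8 + \frac{5 U}{6}$)
$L + f{\left(7 \right)} = 48396 + \left(8 + \frac{5}{6} \cdot 7\right) = 48396 + \left(8 + \frac{35}{6}\right) = 48396 + \frac{83}{6} = \frac{290459}{6}$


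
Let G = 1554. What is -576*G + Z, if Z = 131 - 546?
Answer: -895519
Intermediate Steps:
Z = -415
-576*G + Z = -576*1554 - 415 = -895104 - 415 = -895519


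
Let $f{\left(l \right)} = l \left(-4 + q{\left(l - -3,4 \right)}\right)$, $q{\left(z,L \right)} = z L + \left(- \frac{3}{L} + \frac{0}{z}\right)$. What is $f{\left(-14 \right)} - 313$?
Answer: $\frac{739}{2} \approx 369.5$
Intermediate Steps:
$q{\left(z,L \right)} = - \frac{3}{L} + L z$ ($q{\left(z,L \right)} = L z + \left(- \frac{3}{L} + 0\right) = L z - \frac{3}{L} = - \frac{3}{L} + L z$)
$f{\left(l \right)} = l \left(\frac{29}{4} + 4 l\right)$ ($f{\left(l \right)} = l \left(-4 + \left(- \frac{3}{4} + 4 \left(l - -3\right)\right)\right) = l \left(-4 + \left(\left(-3\right) \frac{1}{4} + 4 \left(l + 3\right)\right)\right) = l \left(-4 + \left(- \frac{3}{4} + 4 \left(3 + l\right)\right)\right) = l \left(-4 + \left(- \frac{3}{4} + \left(12 + 4 l\right)\right)\right) = l \left(-4 + \left(\frac{45}{4} + 4 l\right)\right) = l \left(\frac{29}{4} + 4 l\right)$)
$f{\left(-14 \right)} - 313 = \frac{1}{4} \left(-14\right) \left(29 + 16 \left(-14\right)\right) - 313 = \frac{1}{4} \left(-14\right) \left(29 - 224\right) - 313 = \frac{1}{4} \left(-14\right) \left(-195\right) - 313 = \frac{1365}{2} - 313 = \frac{739}{2}$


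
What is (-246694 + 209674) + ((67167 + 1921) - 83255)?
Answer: -51187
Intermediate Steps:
(-246694 + 209674) + ((67167 + 1921) - 83255) = -37020 + (69088 - 83255) = -37020 - 14167 = -51187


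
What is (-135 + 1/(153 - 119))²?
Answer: 21058921/1156 ≈ 18217.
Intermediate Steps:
(-135 + 1/(153 - 119))² = (-135 + 1/34)² = (-4589/34)² = 21058921/1156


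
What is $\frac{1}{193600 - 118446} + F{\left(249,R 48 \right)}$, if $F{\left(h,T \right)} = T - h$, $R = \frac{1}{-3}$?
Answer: $- \frac{19915809}{75154} \approx -265.0$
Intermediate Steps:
$R = - \frac{1}{3} \approx -0.33333$
$\frac{1}{193600 - 118446} + F{\left(249,R 48 \right)} = \frac{1}{193600 - 118446} - 265 = \frac{1}{75154} - 265 = - \frac{19915809}{75154}$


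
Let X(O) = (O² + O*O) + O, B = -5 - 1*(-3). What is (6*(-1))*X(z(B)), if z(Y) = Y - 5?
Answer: -546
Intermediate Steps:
B = -2 (B = -5 + 3 = -2)
z(Y) = -5 + Y
X(O) = O + 2*O² (X(O) = (O² + O²) + O = 2*O² + O = O + 2*O²)
(6*(-1))*X(z(B)) = (6*(-1))*((-5 - 2)*(1 + 2*(-5 - 2))) = -(-42)*(1 + 2*(-7)) = -(-42)*(1 - 14) = -(-42)*(-13) = -6*91 = -546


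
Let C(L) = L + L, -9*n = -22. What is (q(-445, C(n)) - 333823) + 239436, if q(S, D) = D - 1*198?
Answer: -851221/9 ≈ -94580.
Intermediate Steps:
n = 22/9 (n = -⅑*(-22) = 22/9 ≈ 2.4444)
C(L) = 2*L
q(S, D) = -198 + D (q(S, D) = D - 198 = -198 + D)
(q(-445, C(n)) - 333823) + 239436 = ((-198 + 2*(22/9)) - 333823) + 239436 = ((-198 + 44/9) - 333823) + 239436 = (-1738/9 - 333823) + 239436 = -3006145/9 + 239436 = -851221/9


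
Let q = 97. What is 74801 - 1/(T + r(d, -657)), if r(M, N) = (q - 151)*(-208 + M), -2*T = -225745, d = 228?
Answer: 16724381583/223585 ≈ 74801.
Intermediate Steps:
T = 225745/2 (T = -½*(-225745) = 225745/2 ≈ 1.1287e+5)
r(M, N) = 11232 - 54*M (r(M, N) = (97 - 151)*(-208 + M) = -54*(-208 + M) = 11232 - 54*M)
74801 - 1/(T + r(d, -657)) = 74801 - 1/(225745/2 + (11232 - 54*228)) = 74801 - 1/(225745/2 + (11232 - 12312)) = 74801 - 1/(225745/2 - 1080) = 74801 - 1/223585/2 = 74801 - 1*2/223585 = 74801 - 2/223585 = 16724381583/223585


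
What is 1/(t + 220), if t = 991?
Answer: 1/1211 ≈ 0.00082576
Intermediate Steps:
1/(t + 220) = 1/(991 + 220) = 1/1211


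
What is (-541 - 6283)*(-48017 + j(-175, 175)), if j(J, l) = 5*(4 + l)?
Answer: 321560528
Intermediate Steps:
j(J, l) = 20 + 5*l
(-541 - 6283)*(-48017 + j(-175, 175)) = (-541 - 6283)*(-48017 + (20 + 5*175)) = -6824*(-48017 + (20 + 875)) = -6824*(-48017 + 895) = -6824*(-47122) = 321560528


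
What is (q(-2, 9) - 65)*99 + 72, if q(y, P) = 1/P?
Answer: -6352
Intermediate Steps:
(q(-2, 9) - 65)*99 + 72 = (1/9 - 65)*99 + 72 = (⅑ - 65)*99 + 72 = -584/9*99 + 72 = -6424 + 72 = -6352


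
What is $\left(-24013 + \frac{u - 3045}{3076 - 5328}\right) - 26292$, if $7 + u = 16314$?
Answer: $- \frac{56650061}{1126} \approx -50311.0$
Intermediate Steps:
$u = 16307$ ($u = -7 + 16314 = 16307$)
$\left(-24013 + \frac{u - 3045}{3076 - 5328}\right) - 26292 = \left(-24013 + \frac{16307 - 3045}{3076 - 5328}\right) - 26292 = \left(-24013 + \frac{13262}{-2252}\right) - 26292 = \left(-24013 + 13262 \left(- \frac{1}{2252}\right)\right) - 26292 = \left(-24013 - \frac{6631}{1126}\right) - 26292 = - \frac{27045269}{1126} - 26292 = - \frac{56650061}{1126}$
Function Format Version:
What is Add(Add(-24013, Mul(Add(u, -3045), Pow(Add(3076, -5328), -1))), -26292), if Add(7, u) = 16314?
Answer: Rational(-56650061, 1126) ≈ -50311.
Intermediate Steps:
u = 16307 (u = Add(-7, 16314) = 16307)
Add(Add(-24013, Mul(Add(u, -3045), Pow(Add(3076, -5328), -1))), -26292) = Add(Add(-24013, Mul(Add(16307, -3045), Pow(Add(3076, -5328), -1))), -26292) = Add(Add(-24013, Mul(13262, Pow(-2252, -1))), -26292) = Add(Add(-24013, Mul(13262, Rational(-1, 2252))), -26292) = Add(Add(-24013, Rational(-6631, 1126)), -26292) = Add(Rational(-27045269, 1126), -26292) = Rational(-56650061, 1126)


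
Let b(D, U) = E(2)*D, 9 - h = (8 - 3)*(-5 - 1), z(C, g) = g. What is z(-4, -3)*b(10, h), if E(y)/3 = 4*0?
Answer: 0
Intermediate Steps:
E(y) = 0 (E(y) = 3*(4*0) = 3*0 = 0)
h = 39 (h = 9 - (8 - 3)*(-5 - 1) = 9 - 5*(-6) = 9 - 1*(-30) = 9 + 30 = 39)
b(D, U) = 0 (b(D, U) = 0*D = 0)
z(-4, -3)*b(10, h) = -3*0 = 0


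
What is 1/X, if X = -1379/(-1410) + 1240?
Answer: 1410/1749779 ≈ 0.00080582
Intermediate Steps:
X = 1749779/1410 (X = -1/1410*(-1379) + 1240 = 1379/1410 + 1240 = 1749779/1410 ≈ 1241.0)
1/X = 1/(1749779/1410) = 1410/1749779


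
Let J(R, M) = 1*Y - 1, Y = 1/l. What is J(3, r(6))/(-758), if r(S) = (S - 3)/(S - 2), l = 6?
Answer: 5/4548 ≈ 0.0010994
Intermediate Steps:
r(S) = (-3 + S)/(-2 + S)
Y = ⅙ (Y = 1/6 = ⅙ ≈ 0.16667)
J(R, M) = -⅚ (J(R, M) = 1*(⅙) - 1 = ⅙ - 1 = -⅚)
J(3, r(6))/(-758) = -⅚/(-758) = -⅚*(-1/758) = 5/4548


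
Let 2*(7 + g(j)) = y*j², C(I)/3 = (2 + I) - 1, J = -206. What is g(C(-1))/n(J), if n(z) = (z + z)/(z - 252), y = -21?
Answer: -1603/206 ≈ -7.7816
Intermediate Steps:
C(I) = 3 + 3*I (C(I) = 3*((2 + I) - 1) = 3*(1 + I) = 3 + 3*I)
g(j) = -7 - 21*j²/2 (g(j) = -7 + (-21*j²)/2 = -7 - 21*j²/2)
n(z) = 2*z/(-252 + z) (n(z) = (2*z)/(-252 + z) = 2*z/(-252 + z))
g(C(-1))/n(J) = (-7 - 21*(3 + 3*(-1))²/2)/((2*(-206)/(-252 - 206))) = (-7 - 21*(3 - 3)²/2)/((2*(-206)/(-458))) = (-7 - 21/2*0²)/((2*(-206)*(-1/458))) = (-7 - 21/2*0)/(206/229) = (-7 + 0)*(229/206) = -7*229/206 = -1603/206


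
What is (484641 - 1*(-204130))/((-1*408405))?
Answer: -688771/408405 ≈ -1.6865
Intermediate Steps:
(484641 - 1*(-204130))/((-1*408405)) = (484641 + 204130)/(-408405) = 688771*(-1/408405) = -688771/408405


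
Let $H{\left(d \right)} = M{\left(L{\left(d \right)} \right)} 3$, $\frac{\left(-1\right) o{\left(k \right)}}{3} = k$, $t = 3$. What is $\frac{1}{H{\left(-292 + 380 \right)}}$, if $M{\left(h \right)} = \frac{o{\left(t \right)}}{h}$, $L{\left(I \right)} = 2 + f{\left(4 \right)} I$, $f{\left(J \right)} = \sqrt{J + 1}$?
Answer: $- \frac{2}{27} - \frac{88 \sqrt{5}}{27} \approx -7.362$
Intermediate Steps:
$f{\left(J \right)} = \sqrt{1 + J}$
$L{\left(I \right)} = 2 + I \sqrt{5}$ ($L{\left(I \right)} = 2 + \sqrt{1 + 4} I = 2 + \sqrt{5} I = 2 + I \sqrt{5}$)
$o{\left(k \right)} = - 3 k$
$M{\left(h \right)} = - \frac{9}{h}$ ($M{\left(h \right)} = \frac{\left(-3\right) 3}{h} = - \frac{9}{h}$)
$H{\left(d \right)} = - \frac{27}{2 + d \sqrt{5}}$ ($H{\left(d \right)} = - \frac{9}{2 + d \sqrt{5}} \cdot 3 = - \frac{27}{2 + d \sqrt{5}}$)
$\frac{1}{H{\left(-292 + 380 \right)}} = \frac{1}{\left(-27\right) \frac{1}{2 + \left(-292 + 380\right) \sqrt{5}}} = \frac{1}{\left(-27\right) \frac{1}{2 + 88 \sqrt{5}}} = - \frac{2}{27} - \frac{88 \sqrt{5}}{27}$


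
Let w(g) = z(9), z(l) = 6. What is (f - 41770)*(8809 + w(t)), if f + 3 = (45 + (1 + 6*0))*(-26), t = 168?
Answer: -378771735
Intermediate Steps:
w(g) = 6
f = -1199 (f = -3 + (45 + (1 + 6*0))*(-26) = -3 + (45 + (1 + 0))*(-26) = -3 + (45 + 1)*(-26) = -3 + 46*(-26) = -3 - 1196 = -1199)
(f - 41770)*(8809 + w(t)) = (-1199 - 41770)*(8809 + 6) = -42969*8815 = -378771735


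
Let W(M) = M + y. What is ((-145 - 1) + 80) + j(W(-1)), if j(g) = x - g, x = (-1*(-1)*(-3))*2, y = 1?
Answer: -72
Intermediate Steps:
W(M) = 1 + M (W(M) = M + 1 = 1 + M)
x = -6 (x = (1*(-3))*2 = -3*2 = -6)
j(g) = -6 - g
((-145 - 1) + 80) + j(W(-1)) = ((-145 - 1) + 80) + (-6 - (1 - 1)) = (-146 + 80) + (-6 - 1*0) = -66 + (-6 + 0) = -66 - 6 = -72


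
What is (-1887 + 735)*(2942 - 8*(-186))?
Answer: -5103360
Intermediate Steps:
(-1887 + 735)*(2942 - 8*(-186)) = -1152*(2942 + 1488) = -1152*4430 = -5103360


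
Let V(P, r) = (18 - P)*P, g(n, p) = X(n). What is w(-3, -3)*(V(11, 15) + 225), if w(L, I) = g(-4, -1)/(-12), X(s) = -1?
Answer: 151/6 ≈ 25.167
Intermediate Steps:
g(n, p) = -1
V(P, r) = P*(18 - P)
w(L, I) = 1/12 (w(L, I) = -1/(-12) = -1*(-1/12) = 1/12)
w(-3, -3)*(V(11, 15) + 225) = (11*(18 - 1*11) + 225)/12 = (11*(18 - 11) + 225)/12 = (11*7 + 225)/12 = (77 + 225)/12 = (1/12)*302 = 151/6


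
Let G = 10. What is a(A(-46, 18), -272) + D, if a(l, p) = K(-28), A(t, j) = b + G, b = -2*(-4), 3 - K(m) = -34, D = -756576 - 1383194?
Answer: -2139733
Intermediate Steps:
D = -2139770
K(m) = 37 (K(m) = 3 - 1*(-34) = 3 + 34 = 37)
b = 8
A(t, j) = 18 (A(t, j) = 8 + 10 = 18)
a(l, p) = 37
a(A(-46, 18), -272) + D = 37 - 2139770 = -2139733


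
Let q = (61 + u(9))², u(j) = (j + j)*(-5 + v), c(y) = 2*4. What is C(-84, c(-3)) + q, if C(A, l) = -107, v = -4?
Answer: 10094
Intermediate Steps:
c(y) = 8
u(j) = -18*j (u(j) = (j + j)*(-5 - 4) = (2*j)*(-9) = -18*j)
q = 10201 (q = (61 - 18*9)² = (61 - 162)² = (-101)² = 10201)
C(-84, c(-3)) + q = -107 + 10201 = 10094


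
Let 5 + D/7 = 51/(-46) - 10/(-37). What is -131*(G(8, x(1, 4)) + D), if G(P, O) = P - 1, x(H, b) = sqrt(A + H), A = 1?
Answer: 7551495/1702 ≈ 4436.8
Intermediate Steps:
x(H, b) = sqrt(1 + H)
D = -69559/1702 (D = -35 + 7*(51/(-46) - 10/(-37)) = -35 + 7*(51*(-1/46) - 10*(-1/37)) = -35 + 7*(-51/46 + 10/37) = -35 + 7*(-1427/1702) = -35 - 9989/1702 = -69559/1702 ≈ -40.869)
G(P, O) = -1 + P
-131*(G(8, x(1, 4)) + D) = -131*((-1 + 8) - 69559/1702) = -131*(7 - 69559/1702) = -131*(-57645/1702) = 7551495/1702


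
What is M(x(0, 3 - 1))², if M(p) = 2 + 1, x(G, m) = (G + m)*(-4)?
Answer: 9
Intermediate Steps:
x(G, m) = -4*G - 4*m
M(p) = 3
M(x(0, 3 - 1))² = 3² = 9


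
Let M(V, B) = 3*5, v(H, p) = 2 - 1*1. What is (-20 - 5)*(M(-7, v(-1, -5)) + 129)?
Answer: -3600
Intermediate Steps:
v(H, p) = 1 (v(H, p) = 2 - 1 = 1)
M(V, B) = 15
(-20 - 5)*(M(-7, v(-1, -5)) + 129) = (-20 - 5)*(15 + 129) = -25*144 = -3600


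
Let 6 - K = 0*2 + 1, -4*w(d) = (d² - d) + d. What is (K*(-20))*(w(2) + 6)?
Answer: -500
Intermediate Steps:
w(d) = -d²/4 (w(d) = -((d² - d) + d)/4 = -d²/4)
K = 5 (K = 6 - (0*2 + 1) = 6 - (0 + 1) = 6 - 1*1 = 6 - 1 = 5)
(K*(-20))*(w(2) + 6) = (5*(-20))*(-¼*2² + 6) = -100*(-¼*4 + 6) = -100*(-1 + 6) = -100*5 = -500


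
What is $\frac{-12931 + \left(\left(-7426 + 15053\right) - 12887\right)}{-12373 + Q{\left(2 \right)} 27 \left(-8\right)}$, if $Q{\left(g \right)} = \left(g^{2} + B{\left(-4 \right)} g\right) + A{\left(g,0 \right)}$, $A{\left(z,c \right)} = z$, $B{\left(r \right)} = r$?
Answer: $\frac{18191}{11941} \approx 1.5234$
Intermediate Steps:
$Q{\left(g \right)} = g^{2} - 3 g$ ($Q{\left(g \right)} = \left(g^{2} - 4 g\right) + g = g^{2} - 3 g$)
$\frac{-12931 + \left(\left(-7426 + 15053\right) - 12887\right)}{-12373 + Q{\left(2 \right)} 27 \left(-8\right)} = \frac{-12931 + \left(\left(-7426 + 15053\right) - 12887\right)}{-12373 + 2 \left(-3 + 2\right) 27 \left(-8\right)} = \frac{-12931 + \left(7627 - 12887\right)}{-12373 + 2 \left(-1\right) 27 \left(-8\right)} = \frac{-12931 - 5260}{-12373 + \left(-2\right) 27 \left(-8\right)} = - \frac{18191}{-12373 - -432} = - \frac{18191}{-12373 + 432} = - \frac{18191}{-11941} = \left(-18191\right) \left(- \frac{1}{11941}\right) = \frac{18191}{11941}$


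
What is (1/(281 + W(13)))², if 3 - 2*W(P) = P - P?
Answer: 4/319225 ≈ 1.2530e-5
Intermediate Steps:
W(P) = 3/2 (W(P) = 3/2 - (P - P)/2 = 3/2 - ½*0 = 3/2 + 0 = 3/2)
(1/(281 + W(13)))² = (1/(281 + 3/2))² = (1/(565/2))² = (2/565)² = 4/319225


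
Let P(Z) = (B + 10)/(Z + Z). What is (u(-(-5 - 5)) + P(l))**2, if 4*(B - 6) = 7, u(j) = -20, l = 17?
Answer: 7017201/18496 ≈ 379.39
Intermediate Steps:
B = 31/4 (B = 6 + (1/4)*7 = 6 + 7/4 = 31/4 ≈ 7.7500)
P(Z) = 71/(8*Z) (P(Z) = (31/4 + 10)/(Z + Z) = 71/(4*((2*Z))) = 71*(1/(2*Z))/4 = 71/(8*Z))
(u(-(-5 - 5)) + P(l))**2 = (-20 + (71/8)/17)**2 = (-20 + (71/8)*(1/17))**2 = (-20 + 71/136)**2 = (-2649/136)**2 = 7017201/18496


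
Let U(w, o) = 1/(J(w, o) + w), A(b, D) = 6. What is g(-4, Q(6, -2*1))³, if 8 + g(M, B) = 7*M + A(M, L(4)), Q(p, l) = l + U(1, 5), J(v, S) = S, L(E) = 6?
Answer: -27000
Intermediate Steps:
U(w, o) = 1/(o + w)
Q(p, l) = ⅙ + l (Q(p, l) = l + 1/(5 + 1) = l + 1/6 = l + ⅙ = ⅙ + l)
g(M, B) = -2 + 7*M (g(M, B) = -8 + (7*M + 6) = -8 + (6 + 7*M) = -2 + 7*M)
g(-4, Q(6, -2*1))³ = (-2 + 7*(-4))³ = (-2 - 28)³ = (-30)³ = -27000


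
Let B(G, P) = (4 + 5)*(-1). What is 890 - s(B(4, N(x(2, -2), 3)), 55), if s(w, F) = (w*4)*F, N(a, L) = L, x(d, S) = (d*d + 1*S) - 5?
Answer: 2870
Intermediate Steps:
x(d, S) = -5 + S + d² (x(d, S) = (d² + S) - 5 = (S + d²) - 5 = -5 + S + d²)
B(G, P) = -9 (B(G, P) = 9*(-1) = -9)
s(w, F) = 4*F*w (s(w, F) = (4*w)*F = 4*F*w)
890 - s(B(4, N(x(2, -2), 3)), 55) = 890 - 4*55*(-9) = 890 - 1*(-1980) = 890 + 1980 = 2870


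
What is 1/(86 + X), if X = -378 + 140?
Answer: -1/152 ≈ -0.0065789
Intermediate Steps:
X = -238
1/(86 + X) = 1/(86 - 238) = 1/(-152) = -1/152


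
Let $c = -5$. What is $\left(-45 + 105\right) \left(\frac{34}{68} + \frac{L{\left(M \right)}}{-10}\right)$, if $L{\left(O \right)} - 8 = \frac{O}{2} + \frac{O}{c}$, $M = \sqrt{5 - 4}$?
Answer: $- \frac{99}{5} \approx -19.8$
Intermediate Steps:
$M = 1$ ($M = \sqrt{1} = 1$)
$L{\left(O \right)} = 8 + \frac{3 O}{10}$ ($L{\left(O \right)} = 8 + \left(\frac{O}{2} + \frac{O}{-5}\right) = 8 + \left(O \frac{1}{2} + O \left(- \frac{1}{5}\right)\right) = 8 + \left(\frac{O}{2} - \frac{O}{5}\right) = 8 + \frac{3 O}{10}$)
$\left(-45 + 105\right) \left(\frac{34}{68} + \frac{L{\left(M \right)}}{-10}\right) = \left(-45 + 105\right) \left(\frac{34}{68} + \frac{8 + \frac{3}{10} \cdot 1}{-10}\right) = 60 \left(34 \cdot \frac{1}{68} + \left(8 + \frac{3}{10}\right) \left(- \frac{1}{10}\right)\right) = 60 \left(\frac{1}{2} + \frac{83}{10} \left(- \frac{1}{10}\right)\right) = 60 \left(\frac{1}{2} - \frac{83}{100}\right) = 60 \left(- \frac{33}{100}\right) = - \frac{99}{5}$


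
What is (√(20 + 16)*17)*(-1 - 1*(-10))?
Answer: 918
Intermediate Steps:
(√(20 + 16)*17)*(-1 - 1*(-10)) = (√36*17)*(-1 + 10) = (6*17)*9 = 102*9 = 918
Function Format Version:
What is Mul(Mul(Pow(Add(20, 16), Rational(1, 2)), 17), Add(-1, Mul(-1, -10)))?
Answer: 918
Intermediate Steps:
Mul(Mul(Pow(Add(20, 16), Rational(1, 2)), 17), Add(-1, Mul(-1, -10))) = Mul(Mul(Pow(36, Rational(1, 2)), 17), Add(-1, 10)) = Mul(Mul(6, 17), 9) = Mul(102, 9) = 918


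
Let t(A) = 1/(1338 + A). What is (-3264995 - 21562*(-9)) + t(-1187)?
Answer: -463711486/151 ≈ -3.0709e+6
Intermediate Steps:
(-3264995 - 21562*(-9)) + t(-1187) = (-3264995 - 21562*(-9)) + 1/(1338 - 1187) = (-3264995 + 194058) + 1/151 = -3070937 + 1/151 = -463711486/151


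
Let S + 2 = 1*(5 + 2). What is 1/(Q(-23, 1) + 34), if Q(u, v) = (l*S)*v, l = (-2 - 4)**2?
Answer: 1/214 ≈ 0.0046729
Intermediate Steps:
l = 36 (l = (-6)**2 = 36)
S = 5 (S = -2 + 1*(5 + 2) = -2 + 1*7 = -2 + 7 = 5)
Q(u, v) = 180*v (Q(u, v) = (36*5)*v = 180*v)
1/(Q(-23, 1) + 34) = 1/(180*1 + 34) = 1/(180 + 34) = 1/214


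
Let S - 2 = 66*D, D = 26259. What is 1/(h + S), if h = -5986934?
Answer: -1/4253838 ≈ -2.3508e-7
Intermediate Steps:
S = 1733096 (S = 2 + 66*26259 = 2 + 1733094 = 1733096)
1/(h + S) = 1/(-5986934 + 1733096) = 1/(-4253838) = -1/4253838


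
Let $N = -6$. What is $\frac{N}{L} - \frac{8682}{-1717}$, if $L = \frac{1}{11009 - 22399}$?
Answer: $\frac{117348462}{1717} \approx 68345.0$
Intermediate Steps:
$L = - \frac{1}{11390}$ ($L = \frac{1}{-11390} = - \frac{1}{11390} \approx -8.7796 \cdot 10^{-5}$)
$\frac{N}{L} - \frac{8682}{-1717} = - \frac{6}{- \frac{1}{11390}} - \frac{8682}{-1717} = \left(-6\right) \left(-11390\right) - - \frac{8682}{1717} = 68340 + \frac{8682}{1717} = \frac{117348462}{1717}$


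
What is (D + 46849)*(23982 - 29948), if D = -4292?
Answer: -253895062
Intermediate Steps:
(D + 46849)*(23982 - 29948) = (-4292 + 46849)*(23982 - 29948) = 42557*(-5966) = -253895062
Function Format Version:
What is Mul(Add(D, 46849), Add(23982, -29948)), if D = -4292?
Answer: -253895062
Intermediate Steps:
Mul(Add(D, 46849), Add(23982, -29948)) = Mul(Add(-4292, 46849), Add(23982, -29948)) = Mul(42557, -5966) = -253895062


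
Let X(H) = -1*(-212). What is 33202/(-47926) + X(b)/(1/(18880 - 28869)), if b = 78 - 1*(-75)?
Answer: -50745694885/23963 ≈ -2.1177e+6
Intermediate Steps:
b = 153 (b = 78 + 75 = 153)
X(H) = 212
33202/(-47926) + X(b)/(1/(18880 - 28869)) = 33202/(-47926) + 212/(1/(18880 - 28869)) = 33202*(-1/47926) + 212/(1/(-9989)) = -16601/23963 + 212/(-1/9989) = -16601/23963 + 212*(-9989) = -16601/23963 - 2117668 = -50745694885/23963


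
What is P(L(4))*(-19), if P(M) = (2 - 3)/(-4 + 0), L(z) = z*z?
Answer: -19/4 ≈ -4.7500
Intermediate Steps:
L(z) = z**2
P(M) = 1/4 (P(M) = -1/(-4) = -1*(-1/4) = 1/4)
P(L(4))*(-19) = (1/4)*(-19) = -19/4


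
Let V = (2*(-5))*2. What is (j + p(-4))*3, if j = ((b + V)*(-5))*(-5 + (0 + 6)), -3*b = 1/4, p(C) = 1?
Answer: 1217/4 ≈ 304.25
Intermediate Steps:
V = -20 (V = -10*2 = -20)
b = -1/12 (b = -1/3/4 = -1/3*1/4 = -1/12 ≈ -0.083333)
j = 1205/12 (j = ((-1/12 - 20)*(-5))*(-5 + (0 + 6)) = (-241/12*(-5))*(-5 + 6) = (1205/12)*1 = 1205/12 ≈ 100.42)
(j + p(-4))*3 = (1205/12 + 1)*3 = (1217/12)*3 = 1217/4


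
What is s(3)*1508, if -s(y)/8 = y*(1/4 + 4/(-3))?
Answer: 39208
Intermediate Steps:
s(y) = 26*y/3 (s(y) = -8*y*(1/4 + 4/(-3)) = -8*y*(1*(¼) + 4*(-⅓)) = -8*y*(¼ - 4/3) = -8*y*(-13)/12 = -(-26)*y/3 = 26*y/3)
s(3)*1508 = ((26/3)*3)*1508 = 26*1508 = 39208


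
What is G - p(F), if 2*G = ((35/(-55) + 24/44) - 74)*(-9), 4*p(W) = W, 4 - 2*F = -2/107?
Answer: 1567325/4708 ≈ 332.91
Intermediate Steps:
F = 215/107 (F = 2 - (-1)/107 = 2 - ½*(-2/107) = 2 + 1/107 = 215/107 ≈ 2.0093)
p(W) = W/4
G = 7335/22 (G = (((35/(-55) + 24/44) - 74)*(-9))/2 = (((35*(-1/55) + 24*(1/44)) - 74)*(-9))/2 = (((-7/11 + 6/11) - 74)*(-9))/2 = ((-1/11 - 74)*(-9))/2 = (-815/11*(-9))/2 = (½)*(7335/11) = 7335/22 ≈ 333.41)
G - p(F) = 7335/22 - 215/(4*107) = 7335/22 - 1*215/428 = 7335/22 - 215/428 = 1567325/4708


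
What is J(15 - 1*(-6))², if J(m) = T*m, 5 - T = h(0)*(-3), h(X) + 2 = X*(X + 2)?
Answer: 441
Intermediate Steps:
h(X) = -2 + X*(2 + X) (h(X) = -2 + X*(X + 2) = -2 + X*(2 + X))
T = -1 (T = 5 - (-2 + 0² + 2*0)*(-3) = 5 - (-2 + 0 + 0)*(-3) = 5 - (-2)*(-3) = 5 - 1*6 = 5 - 6 = -1)
J(m) = -m
J(15 - 1*(-6))² = (-(15 - 1*(-6)))² = (-(15 + 6))² = (-1*21)² = (-21)² = 441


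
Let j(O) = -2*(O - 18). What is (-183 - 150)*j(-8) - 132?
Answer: -17448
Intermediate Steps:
j(O) = 36 - 2*O (j(O) = -2*(-18 + O) = 36 - 2*O)
(-183 - 150)*j(-8) - 132 = (-183 - 150)*(36 - 2*(-8)) - 132 = -333*(36 + 16) - 132 = -333*52 - 132 = -17316 - 132 = -17448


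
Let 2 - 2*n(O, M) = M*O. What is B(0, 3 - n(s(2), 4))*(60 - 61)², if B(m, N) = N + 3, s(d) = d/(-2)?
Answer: 3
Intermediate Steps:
s(d) = -d/2 (s(d) = d*(-½) = -d/2)
n(O, M) = 1 - M*O/2
B(m, N) = 3 + N
B(0, 3 - n(s(2), 4))*(60 - 61)² = (3 + (3 - (1 - ½*4*(-½*2))))*(60 - 61)² = (3 + (3 - (1 - ½*4*(-1))))*(-1)² = (3 + (3 - (1 + 2)))*1 = (3 + (3 - 1*3))*1 = (3 + (3 - 3))*1 = (3 + 0)*1 = 3*1 = 3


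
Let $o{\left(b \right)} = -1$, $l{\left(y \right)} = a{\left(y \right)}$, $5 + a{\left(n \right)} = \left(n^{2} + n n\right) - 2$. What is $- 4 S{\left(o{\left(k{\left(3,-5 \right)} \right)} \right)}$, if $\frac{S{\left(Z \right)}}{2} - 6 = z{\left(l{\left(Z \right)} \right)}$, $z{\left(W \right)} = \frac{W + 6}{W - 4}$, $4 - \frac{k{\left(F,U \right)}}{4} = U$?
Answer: $- \frac{424}{9} \approx -47.111$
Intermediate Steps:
$k{\left(F,U \right)} = 16 - 4 U$
$a{\left(n \right)} = -7 + 2 n^{2}$ ($a{\left(n \right)} = -5 - \left(2 - n^{2} - n n\right) = -5 + \left(\left(n^{2} + n^{2}\right) - 2\right) = -5 + \left(2 n^{2} - 2\right) = -5 + \left(-2 + 2 n^{2}\right) = -7 + 2 n^{2}$)
$l{\left(y \right)} = -7 + 2 y^{2}$
$z{\left(W \right)} = \frac{6 + W}{-4 + W}$
$S{\left(Z \right)} = 12 + \frac{2 \left(-1 + 2 Z^{2}\right)}{-11 + 2 Z^{2}}$ ($S{\left(Z \right)} = 12 + 2 \frac{6 + \left(-7 + 2 Z^{2}\right)}{-4 + \left(-7 + 2 Z^{2}\right)} = 12 + 2 \frac{-1 + 2 Z^{2}}{-11 + 2 Z^{2}} = 12 + \frac{2 \left(-1 + 2 Z^{2}\right)}{-11 + 2 Z^{2}}$)
$- 4 S{\left(o{\left(k{\left(3,-5 \right)} \right)} \right)} = - 4 \frac{2 \left(-67 + 14 \left(-1\right)^{2}\right)}{-11 + 2 \left(-1\right)^{2}} = - 4 \frac{2 \left(-67 + 14 \cdot 1\right)}{-11 + 2 \cdot 1} = - 4 \frac{2 \left(-67 + 14\right)}{-11 + 2} = - 4 \cdot 2 \frac{1}{-9} \left(-53\right) = - 4 \cdot 2 \left(- \frac{1}{9}\right) \left(-53\right) = \left(-4\right) \frac{106}{9} = - \frac{424}{9}$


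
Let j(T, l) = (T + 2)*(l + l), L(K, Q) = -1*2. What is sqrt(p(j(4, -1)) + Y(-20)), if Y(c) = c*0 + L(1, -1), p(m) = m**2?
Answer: sqrt(142) ≈ 11.916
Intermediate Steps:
L(K, Q) = -2
j(T, l) = 2*l*(2 + T) (j(T, l) = (2 + T)*(2*l) = 2*l*(2 + T))
Y(c) = -2 (Y(c) = c*0 - 2 = 0 - 2 = -2)
sqrt(p(j(4, -1)) + Y(-20)) = sqrt((2*(-1)*(2 + 4))**2 - 2) = sqrt((2*(-1)*6)**2 - 2) = sqrt((-12)**2 - 2) = sqrt(144 - 2) = sqrt(142)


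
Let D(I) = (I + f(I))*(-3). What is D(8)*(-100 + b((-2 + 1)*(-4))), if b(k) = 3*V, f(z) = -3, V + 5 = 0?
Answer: 1725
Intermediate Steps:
V = -5 (V = -5 + 0 = -5)
D(I) = 9 - 3*I (D(I) = (I - 3)*(-3) = (-3 + I)*(-3) = 9 - 3*I)
b(k) = -15 (b(k) = 3*(-5) = -15)
D(8)*(-100 + b((-2 + 1)*(-4))) = (9 - 3*8)*(-100 - 15) = (9 - 24)*(-115) = -15*(-115) = 1725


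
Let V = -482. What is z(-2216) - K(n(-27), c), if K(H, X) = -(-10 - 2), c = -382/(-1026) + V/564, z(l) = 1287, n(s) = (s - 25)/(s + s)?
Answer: 1275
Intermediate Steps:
n(s) = (-25 + s)/(2*s) (n(s) = (-25 + s)/((2*s)) = (-25 + s)*(1/(2*s)) = (-25 + s)/(2*s))
c = -23257/48222 (c = -382/(-1026) - 482/564 = -382*(-1/1026) - 482*1/564 = 191/513 - 241/282 = -23257/48222 ≈ -0.48229)
K(H, X) = 12 (K(H, X) = -1*(-12) = 12)
z(-2216) - K(n(-27), c) = 1287 - 1*12 = 1287 - 12 = 1275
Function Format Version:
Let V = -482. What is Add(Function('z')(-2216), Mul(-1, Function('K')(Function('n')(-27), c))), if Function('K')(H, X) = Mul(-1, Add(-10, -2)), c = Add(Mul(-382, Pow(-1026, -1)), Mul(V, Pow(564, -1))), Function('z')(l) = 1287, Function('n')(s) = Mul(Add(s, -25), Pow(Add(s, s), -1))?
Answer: 1275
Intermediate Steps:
Function('n')(s) = Mul(Rational(1, 2), Pow(s, -1), Add(-25, s)) (Function('n')(s) = Mul(Add(-25, s), Pow(Mul(2, s), -1)) = Mul(Add(-25, s), Mul(Rational(1, 2), Pow(s, -1))) = Mul(Rational(1, 2), Pow(s, -1), Add(-25, s)))
c = Rational(-23257, 48222) (c = Add(Mul(-382, Pow(-1026, -1)), Mul(-482, Pow(564, -1))) = Add(Mul(-382, Rational(-1, 1026)), Mul(-482, Rational(1, 564))) = Add(Rational(191, 513), Rational(-241, 282)) = Rational(-23257, 48222) ≈ -0.48229)
Function('K')(H, X) = 12 (Function('K')(H, X) = Mul(-1, -12) = 12)
Add(Function('z')(-2216), Mul(-1, Function('K')(Function('n')(-27), c))) = Add(1287, Mul(-1, 12)) = Add(1287, -12) = 1275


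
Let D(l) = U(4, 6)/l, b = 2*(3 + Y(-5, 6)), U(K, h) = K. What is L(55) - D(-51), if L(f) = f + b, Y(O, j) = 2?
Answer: 3319/51 ≈ 65.078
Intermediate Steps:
b = 10 (b = 2*(3 + 2) = 2*5 = 10)
L(f) = 10 + f (L(f) = f + 10 = 10 + f)
D(l) = 4/l
L(55) - D(-51) = (10 + 55) - 4/(-51) = 65 - 4*(-1)/51 = 65 - 1*(-4/51) = 65 + 4/51 = 3319/51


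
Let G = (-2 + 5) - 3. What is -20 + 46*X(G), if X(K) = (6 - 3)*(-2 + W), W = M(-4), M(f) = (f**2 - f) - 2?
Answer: 2188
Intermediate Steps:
M(f) = -2 + f**2 - f
G = 0 (G = 3 - 3 = 0)
W = 18 (W = -2 + (-4)**2 - 1*(-4) = -2 + 16 + 4 = 18)
X(K) = 48 (X(K) = (6 - 3)*(-2 + 18) = 3*16 = 48)
-20 + 46*X(G) = -20 + 46*48 = -20 + 2208 = 2188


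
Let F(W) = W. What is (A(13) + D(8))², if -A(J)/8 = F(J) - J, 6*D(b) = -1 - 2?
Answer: ¼ ≈ 0.25000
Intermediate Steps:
D(b) = -½ (D(b) = (-1 - 2)/6 = (⅙)*(-3) = -½)
A(J) = 0 (A(J) = -8*(J - J) = -8*0 = 0)
(A(13) + D(8))² = (0 - ½)² = (-½)² = ¼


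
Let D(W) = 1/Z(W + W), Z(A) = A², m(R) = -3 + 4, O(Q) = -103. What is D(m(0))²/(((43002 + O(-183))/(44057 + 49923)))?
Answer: 23495/171596 ≈ 0.13692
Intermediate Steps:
m(R) = 1
D(W) = 1/(4*W²) (D(W) = 1/((W + W)²) = 1/((2*W)²) = 1/(4*W²))
D(m(0))²/(((43002 + O(-183))/(44057 + 49923))) = ((¼)/1²)²/(((43002 - 103)/(44057 + 49923))) = ((¼)*1)²/((42899/93980)) = (¼)²/((42899*(1/93980))) = 1/(16*(42899/93980)) = (1/16)*(93980/42899) = 23495/171596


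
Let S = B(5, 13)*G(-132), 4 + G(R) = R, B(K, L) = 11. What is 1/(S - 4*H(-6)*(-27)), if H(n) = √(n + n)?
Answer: -187/297248 - 27*I*√3/297248 ≈ -0.0006291 - 0.00015733*I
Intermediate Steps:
H(n) = √2*√n (H(n) = √(2*n) = √2*√n)
G(R) = -4 + R
S = -1496 (S = 11*(-4 - 132) = 11*(-136) = -1496)
1/(S - 4*H(-6)*(-27)) = 1/(-1496 - 4*√2*√(-6)*(-27)) = 1/(-1496 - 4*√2*I*√6*(-27)) = 1/(-1496 - 8*I*√3*(-27)) = 1/(-1496 + 216*I*√3)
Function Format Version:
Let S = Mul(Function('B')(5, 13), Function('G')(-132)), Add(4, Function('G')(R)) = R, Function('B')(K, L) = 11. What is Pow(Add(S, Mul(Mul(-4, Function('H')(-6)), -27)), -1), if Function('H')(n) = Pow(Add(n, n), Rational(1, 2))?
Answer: Add(Rational(-187, 297248), Mul(Rational(-27, 297248), I, Pow(3, Rational(1, 2)))) ≈ Add(-0.00062910, Mul(-0.00015733, I))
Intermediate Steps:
Function('H')(n) = Mul(Pow(2, Rational(1, 2)), Pow(n, Rational(1, 2))) (Function('H')(n) = Pow(Mul(2, n), Rational(1, 2)) = Mul(Pow(2, Rational(1, 2)), Pow(n, Rational(1, 2))))
Function('G')(R) = Add(-4, R)
S = -1496 (S = Mul(11, Add(-4, -132)) = Mul(11, -136) = -1496)
Pow(Add(S, Mul(Mul(-4, Function('H')(-6)), -27)), -1) = Pow(Add(-1496, Mul(Mul(-4, Mul(Pow(2, Rational(1, 2)), Pow(-6, Rational(1, 2)))), -27)), -1) = Pow(Add(-1496, Mul(Mul(-4, Mul(Pow(2, Rational(1, 2)), Mul(I, Pow(6, Rational(1, 2))))), -27)), -1) = Pow(Add(-1496, Mul(Mul(-4, Mul(2, I, Pow(3, Rational(1, 2)))), -27)), -1) = Pow(Add(-1496, Mul(Mul(-8, I, Pow(3, Rational(1, 2))), -27)), -1) = Pow(Add(-1496, Mul(216, I, Pow(3, Rational(1, 2)))), -1)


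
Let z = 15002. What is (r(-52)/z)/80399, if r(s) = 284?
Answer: 142/603072899 ≈ 2.3546e-7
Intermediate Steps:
(r(-52)/z)/80399 = (284/15002)/80399 = (284*(1/15002))*(1/80399) = (142/7501)*(1/80399) = 142/603072899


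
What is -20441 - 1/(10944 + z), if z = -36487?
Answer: -522124462/25543 ≈ -20441.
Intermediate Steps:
-20441 - 1/(10944 + z) = -20441 - 1/(10944 - 36487) = -20441 - 1/(-25543) = -20441 - 1*(-1/25543) = -20441 + 1/25543 = -522124462/25543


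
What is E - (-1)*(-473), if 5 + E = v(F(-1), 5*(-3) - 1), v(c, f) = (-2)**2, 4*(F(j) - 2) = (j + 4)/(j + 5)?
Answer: -474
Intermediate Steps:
F(j) = 2 + (4 + j)/(4*(5 + j)) (F(j) = 2 + ((j + 4)/(j + 5))/4 = 2 + ((4 + j)/(5 + j))/4 = 2 + (4 + j)/(4*(5 + j)))
v(c, f) = 4
E = -1 (E = -5 + 4 = -1)
E - (-1)*(-473) = -1 - (-1)*(-473) = -1 - 1*473 = -1 - 473 = -474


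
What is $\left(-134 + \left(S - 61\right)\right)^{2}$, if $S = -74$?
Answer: $72361$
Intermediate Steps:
$\left(-134 + \left(S - 61\right)\right)^{2} = \left(-134 - 135\right)^{2} = \left(-269\right)^{2} = 72361$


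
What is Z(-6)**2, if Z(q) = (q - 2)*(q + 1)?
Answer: 1600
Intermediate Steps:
Z(q) = (1 + q)*(-2 + q) (Z(q) = (-2 + q)*(1 + q) = (1 + q)*(-2 + q))
Z(-6)**2 = (-2 + (-6)**2 - 1*(-6))**2 = (-2 + 36 + 6)**2 = 40**2 = 1600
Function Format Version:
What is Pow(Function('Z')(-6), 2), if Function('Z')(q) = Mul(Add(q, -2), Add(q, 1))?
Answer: 1600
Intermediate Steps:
Function('Z')(q) = Mul(Add(1, q), Add(-2, q)) (Function('Z')(q) = Mul(Add(-2, q), Add(1, q)) = Mul(Add(1, q), Add(-2, q)))
Pow(Function('Z')(-6), 2) = Pow(Add(-2, Pow(-6, 2), Mul(-1, -6)), 2) = Pow(Add(-2, 36, 6), 2) = Pow(40, 2) = 1600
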